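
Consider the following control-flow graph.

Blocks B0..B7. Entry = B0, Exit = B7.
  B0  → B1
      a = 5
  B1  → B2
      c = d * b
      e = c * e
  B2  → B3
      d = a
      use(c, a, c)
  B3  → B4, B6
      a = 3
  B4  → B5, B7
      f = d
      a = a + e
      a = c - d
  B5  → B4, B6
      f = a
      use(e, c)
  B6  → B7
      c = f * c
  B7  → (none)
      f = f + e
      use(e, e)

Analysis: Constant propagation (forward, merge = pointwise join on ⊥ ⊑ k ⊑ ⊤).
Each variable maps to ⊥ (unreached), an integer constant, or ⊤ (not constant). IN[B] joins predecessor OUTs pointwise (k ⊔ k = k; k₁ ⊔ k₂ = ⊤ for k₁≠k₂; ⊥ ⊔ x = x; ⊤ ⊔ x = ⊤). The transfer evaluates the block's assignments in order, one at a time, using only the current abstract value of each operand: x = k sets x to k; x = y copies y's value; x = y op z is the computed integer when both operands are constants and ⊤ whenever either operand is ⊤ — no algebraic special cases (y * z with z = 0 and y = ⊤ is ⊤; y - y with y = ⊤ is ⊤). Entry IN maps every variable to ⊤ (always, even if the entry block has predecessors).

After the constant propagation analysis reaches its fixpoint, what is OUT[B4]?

Per-block solution:
  B0: | IN=(all ⊤) | OUT={a:5; rest ⊤}
  B1: | IN={a:5; rest ⊤} | OUT={a:5; rest ⊤}
  B2: | IN={a:5; rest ⊤} | OUT={a:5, d:5; rest ⊤}
  B3: | IN={a:5, d:5; rest ⊤} | OUT={a:3, d:5; rest ⊤}
  B4: | IN={d:5; rest ⊤} | OUT={d:5, f:5; rest ⊤}
  B5: | IN={d:5, f:5; rest ⊤} | OUT={d:5; rest ⊤}
  B6: | IN={d:5; rest ⊤} | OUT={d:5; rest ⊤}
  B7: | IN={d:5; rest ⊤} | OUT={d:5; rest ⊤}

Merge at B4: IN[B4] = OUT[B3] ⊔ OUT[B5] = {a: ⊤, b: ⊤, c: ⊤, d: 5, e: ⊤, f: ⊤}
Applying B4's transfer function to that IN value gives OUT[B4] (row B4 above).

Answer: {a: ⊤, b: ⊤, c: ⊤, d: 5, e: ⊤, f: 5}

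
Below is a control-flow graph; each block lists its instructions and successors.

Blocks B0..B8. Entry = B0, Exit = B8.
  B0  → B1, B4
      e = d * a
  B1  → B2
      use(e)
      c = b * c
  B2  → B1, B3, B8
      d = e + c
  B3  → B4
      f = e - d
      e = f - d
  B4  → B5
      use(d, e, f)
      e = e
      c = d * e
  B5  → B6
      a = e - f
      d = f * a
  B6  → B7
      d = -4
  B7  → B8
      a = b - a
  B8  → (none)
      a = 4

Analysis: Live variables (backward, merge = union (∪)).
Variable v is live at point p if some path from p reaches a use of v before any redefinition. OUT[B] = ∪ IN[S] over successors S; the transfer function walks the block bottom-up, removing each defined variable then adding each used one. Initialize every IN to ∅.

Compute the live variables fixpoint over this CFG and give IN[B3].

Answer: {b, d, e}

Derivation:
Fixpoint table:
  B0:   IN={a, b, c, d, f}   OUT={b, c, d, e, f}
  B1:   IN={b, c, e}   OUT={b, c, e}
  B2:   IN={b, c, e}   OUT={b, c, d, e}
  B3:   IN={b, d, e}   OUT={b, d, e, f}
  B4:   IN={b, d, e, f}   OUT={b, e, f}
  B5:   IN={b, e, f}   OUT={a, b}
  B6:   IN={a, b}   OUT={a, b}
  B7:   IN={a, b}   OUT={}
  B8:   IN={}   OUT={}

Merge at B3: OUT[B3] = IN[B4] = {b, d, e, f}
Applying B3's transfer function to that OUT value gives IN[B3] (row B3 above).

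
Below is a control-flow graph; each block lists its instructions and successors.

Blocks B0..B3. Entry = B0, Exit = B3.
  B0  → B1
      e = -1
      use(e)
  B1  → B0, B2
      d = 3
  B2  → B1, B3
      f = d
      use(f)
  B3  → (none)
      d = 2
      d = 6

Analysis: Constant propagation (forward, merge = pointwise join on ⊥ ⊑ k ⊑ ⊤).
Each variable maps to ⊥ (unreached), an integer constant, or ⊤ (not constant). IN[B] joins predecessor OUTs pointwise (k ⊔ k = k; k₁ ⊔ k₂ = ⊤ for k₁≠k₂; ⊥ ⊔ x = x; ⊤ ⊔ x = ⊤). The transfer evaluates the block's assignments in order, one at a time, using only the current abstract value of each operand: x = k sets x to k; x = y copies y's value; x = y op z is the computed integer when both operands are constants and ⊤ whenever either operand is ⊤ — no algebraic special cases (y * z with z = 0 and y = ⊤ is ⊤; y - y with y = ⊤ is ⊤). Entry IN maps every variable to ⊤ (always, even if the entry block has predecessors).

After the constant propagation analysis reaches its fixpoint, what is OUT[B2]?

Per-block solution:
  B0:  IN=(all ⊤)  OUT={e:-1; rest ⊤}
  B1:  IN={e:-1; rest ⊤}  OUT={d:3, e:-1; rest ⊤}
  B2:  IN={d:3, e:-1; rest ⊤}  OUT={d:3, e:-1, f:3; rest ⊤}
  B3:  IN={d:3, e:-1, f:3; rest ⊤}  OUT={d:6, e:-1, f:3; rest ⊤}

Merge at B2: IN[B2] = OUT[B1] = {a: ⊤, b: ⊤, c: ⊤, d: 3, e: -1, f: ⊤}
Applying B2's transfer function to that IN value gives OUT[B2] (row B2 above).

Answer: {a: ⊤, b: ⊤, c: ⊤, d: 3, e: -1, f: 3}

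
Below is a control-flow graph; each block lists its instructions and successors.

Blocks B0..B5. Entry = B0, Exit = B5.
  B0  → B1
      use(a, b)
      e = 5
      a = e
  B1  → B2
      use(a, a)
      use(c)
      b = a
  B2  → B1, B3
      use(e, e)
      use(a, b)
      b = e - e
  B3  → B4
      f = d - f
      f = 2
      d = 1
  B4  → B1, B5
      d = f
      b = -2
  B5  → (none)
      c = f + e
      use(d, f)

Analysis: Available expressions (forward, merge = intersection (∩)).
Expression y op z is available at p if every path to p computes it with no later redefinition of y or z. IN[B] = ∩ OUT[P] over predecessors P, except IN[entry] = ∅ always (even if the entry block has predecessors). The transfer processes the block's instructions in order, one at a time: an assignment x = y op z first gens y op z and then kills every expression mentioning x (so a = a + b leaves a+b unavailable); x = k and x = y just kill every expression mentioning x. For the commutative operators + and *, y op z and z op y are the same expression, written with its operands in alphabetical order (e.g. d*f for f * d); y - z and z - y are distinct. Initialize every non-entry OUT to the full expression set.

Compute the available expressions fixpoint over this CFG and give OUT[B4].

Converged values:
  B0: | IN={} | OUT={}
  B1: | IN={} | OUT={}
  B2: | IN={} | OUT={e-e}
  B3: | IN={e-e} | OUT={e-e}
  B4: | IN={e-e} | OUT={e-e}
  B5: | IN={e-e} | OUT={e+f, e-e}

Merge at B4: IN[B4] = OUT[B3] = {e-e}
Applying B4's transfer function to that IN value gives OUT[B4] (row B4 above).

Answer: {e-e}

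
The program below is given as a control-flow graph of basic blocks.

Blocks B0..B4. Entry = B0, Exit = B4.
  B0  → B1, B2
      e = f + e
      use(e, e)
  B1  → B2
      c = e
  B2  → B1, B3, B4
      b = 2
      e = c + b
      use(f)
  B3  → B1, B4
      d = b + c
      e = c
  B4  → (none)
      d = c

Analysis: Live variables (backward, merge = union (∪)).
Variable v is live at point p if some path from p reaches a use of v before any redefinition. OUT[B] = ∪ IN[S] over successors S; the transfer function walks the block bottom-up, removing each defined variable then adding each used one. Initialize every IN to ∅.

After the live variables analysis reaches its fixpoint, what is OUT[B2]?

Answer: {b, c, e, f}

Derivation:
Fixpoint table:
  B0:   IN={c, e, f}   OUT={c, e, f}
  B1:   IN={e, f}   OUT={c, f}
  B2:   IN={c, f}   OUT={b, c, e, f}
  B3:   IN={b, c, f}   OUT={c, e, f}
  B4:   IN={c}   OUT={}

Merge at B2: OUT[B2] = IN[B1] ⊔ IN[B3] ⊔ IN[B4] = {b, c, e, f}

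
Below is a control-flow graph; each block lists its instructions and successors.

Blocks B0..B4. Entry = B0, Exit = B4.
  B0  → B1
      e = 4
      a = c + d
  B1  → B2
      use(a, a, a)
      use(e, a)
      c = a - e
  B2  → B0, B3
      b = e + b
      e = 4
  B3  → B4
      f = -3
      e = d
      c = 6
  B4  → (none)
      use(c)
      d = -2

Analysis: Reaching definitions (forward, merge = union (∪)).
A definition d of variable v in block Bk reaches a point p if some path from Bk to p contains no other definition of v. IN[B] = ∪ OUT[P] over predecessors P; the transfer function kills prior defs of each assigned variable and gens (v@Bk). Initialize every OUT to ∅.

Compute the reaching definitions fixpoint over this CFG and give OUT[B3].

Answer: {a@B0, b@B2, c@B3, e@B3, f@B3}

Derivation:
Fixpoint table:
  B0:   IN={a@B0, b@B2, c@B1, e@B2}   OUT={a@B0, b@B2, c@B1, e@B0}
  B1:   IN={a@B0, b@B2, c@B1, e@B0}   OUT={a@B0, b@B2, c@B1, e@B0}
  B2:   IN={a@B0, b@B2, c@B1, e@B0}   OUT={a@B0, b@B2, c@B1, e@B2}
  B3:   IN={a@B0, b@B2, c@B1, e@B2}   OUT={a@B0, b@B2, c@B3, e@B3, f@B3}
  B4:   IN={a@B0, b@B2, c@B3, e@B3, f@B3}   OUT={a@B0, b@B2, c@B3, d@B4, e@B3, f@B3}

Merge at B3: IN[B3] = OUT[B2] = {a@B0, b@B2, c@B1, e@B2}
Applying B3's transfer function to that IN value gives OUT[B3] (row B3 above).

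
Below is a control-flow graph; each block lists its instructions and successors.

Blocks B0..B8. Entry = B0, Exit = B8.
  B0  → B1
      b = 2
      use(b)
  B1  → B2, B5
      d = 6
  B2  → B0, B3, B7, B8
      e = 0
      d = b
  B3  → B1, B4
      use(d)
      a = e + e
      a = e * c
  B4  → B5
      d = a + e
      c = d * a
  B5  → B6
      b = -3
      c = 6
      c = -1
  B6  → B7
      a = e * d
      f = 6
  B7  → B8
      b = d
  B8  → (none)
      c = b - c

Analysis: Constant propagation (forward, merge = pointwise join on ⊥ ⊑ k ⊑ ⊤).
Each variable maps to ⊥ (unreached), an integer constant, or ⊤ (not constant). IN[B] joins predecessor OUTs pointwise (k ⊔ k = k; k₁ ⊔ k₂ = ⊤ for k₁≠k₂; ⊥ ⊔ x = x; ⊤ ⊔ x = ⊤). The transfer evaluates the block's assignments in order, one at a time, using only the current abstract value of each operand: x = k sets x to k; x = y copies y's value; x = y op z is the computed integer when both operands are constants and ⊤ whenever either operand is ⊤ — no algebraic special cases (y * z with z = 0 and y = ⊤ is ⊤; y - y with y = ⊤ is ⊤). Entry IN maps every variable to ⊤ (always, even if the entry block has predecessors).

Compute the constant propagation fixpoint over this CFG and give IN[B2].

Fixpoint table:
  B0:  IN=(all ⊤)  OUT={b:2; rest ⊤}
  B1:  IN={b:2; rest ⊤}  OUT={b:2, d:6; rest ⊤}
  B2:  IN={b:2, d:6; rest ⊤}  OUT={b:2, d:2, e:0; rest ⊤}
  B3:  IN={b:2, d:2, e:0; rest ⊤}  OUT={b:2, d:2, e:0; rest ⊤}
  B4:  IN={b:2, d:2, e:0; rest ⊤}  OUT={b:2, e:0; rest ⊤}
  B5:  IN={b:2; rest ⊤}  OUT={b:-3, c:-1; rest ⊤}
  B6:  IN={b:-3, c:-1; rest ⊤}  OUT={b:-3, c:-1, f:6; rest ⊤}
  B7:  IN=(all ⊤)  OUT=(all ⊤)
  B8:  IN=(all ⊤)  OUT=(all ⊤)

Merge at B2: IN[B2] = OUT[B1] = {a: ⊤, b: 2, c: ⊤, d: 6, e: ⊤, f: ⊤}

Answer: {a: ⊤, b: 2, c: ⊤, d: 6, e: ⊤, f: ⊤}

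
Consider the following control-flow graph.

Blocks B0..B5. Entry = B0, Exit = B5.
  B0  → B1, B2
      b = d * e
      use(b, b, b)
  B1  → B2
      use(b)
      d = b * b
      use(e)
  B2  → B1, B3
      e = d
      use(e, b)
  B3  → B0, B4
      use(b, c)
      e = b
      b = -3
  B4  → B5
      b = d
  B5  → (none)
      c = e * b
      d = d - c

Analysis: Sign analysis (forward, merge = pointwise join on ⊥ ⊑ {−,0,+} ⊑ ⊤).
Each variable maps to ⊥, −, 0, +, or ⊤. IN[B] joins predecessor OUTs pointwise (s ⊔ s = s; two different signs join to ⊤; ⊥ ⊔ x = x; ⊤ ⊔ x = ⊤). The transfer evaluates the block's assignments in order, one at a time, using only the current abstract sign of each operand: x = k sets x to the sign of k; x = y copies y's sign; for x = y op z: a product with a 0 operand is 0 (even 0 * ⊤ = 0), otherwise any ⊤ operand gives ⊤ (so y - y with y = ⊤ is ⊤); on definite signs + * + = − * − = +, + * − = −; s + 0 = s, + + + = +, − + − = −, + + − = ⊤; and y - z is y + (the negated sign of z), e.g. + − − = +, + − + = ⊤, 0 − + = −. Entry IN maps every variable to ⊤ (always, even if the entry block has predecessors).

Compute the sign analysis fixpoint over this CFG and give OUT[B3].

Answer: {a: ⊤, b: -, c: ⊤, d: ⊤, e: ⊤, f: ⊤}

Working:
Per-block solution:
  B0: | IN=(all ⊤) | OUT=(all ⊤)
  B1: | IN=(all ⊤) | OUT=(all ⊤)
  B2: | IN=(all ⊤) | OUT=(all ⊤)
  B3: | IN=(all ⊤) | OUT={b:-; rest ⊤}
  B4: | IN={b:-; rest ⊤} | OUT=(all ⊤)
  B5: | IN=(all ⊤) | OUT=(all ⊤)

Merge at B3: IN[B3] = OUT[B2] = {a: ⊤, b: ⊤, c: ⊤, d: ⊤, e: ⊤, f: ⊤}
Applying B3's transfer function to that IN value gives OUT[B3] (row B3 above).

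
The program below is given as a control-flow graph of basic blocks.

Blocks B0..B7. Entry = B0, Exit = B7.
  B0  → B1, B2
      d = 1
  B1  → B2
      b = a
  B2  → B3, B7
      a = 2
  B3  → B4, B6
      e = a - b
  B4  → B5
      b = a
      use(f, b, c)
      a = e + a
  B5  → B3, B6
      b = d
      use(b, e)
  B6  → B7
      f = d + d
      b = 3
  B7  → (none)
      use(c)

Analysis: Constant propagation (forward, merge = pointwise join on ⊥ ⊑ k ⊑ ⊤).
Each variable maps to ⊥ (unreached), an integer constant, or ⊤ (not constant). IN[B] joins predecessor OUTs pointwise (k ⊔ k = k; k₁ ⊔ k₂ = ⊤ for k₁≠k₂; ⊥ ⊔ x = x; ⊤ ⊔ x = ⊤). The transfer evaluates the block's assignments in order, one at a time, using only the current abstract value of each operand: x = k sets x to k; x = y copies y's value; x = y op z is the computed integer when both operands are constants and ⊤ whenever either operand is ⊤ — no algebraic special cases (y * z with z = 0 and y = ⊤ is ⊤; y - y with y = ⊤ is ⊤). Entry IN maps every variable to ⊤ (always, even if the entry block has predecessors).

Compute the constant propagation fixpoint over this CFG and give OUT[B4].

Converged values:
  B0:   IN=(all ⊤)   OUT={d:1; rest ⊤}
  B1:   IN={d:1; rest ⊤}   OUT={d:1; rest ⊤}
  B2:   IN={d:1; rest ⊤}   OUT={a:2, d:1; rest ⊤}
  B3:   IN={d:1; rest ⊤}   OUT={d:1; rest ⊤}
  B4:   IN={d:1; rest ⊤}   OUT={d:1; rest ⊤}
  B5:   IN={d:1; rest ⊤}   OUT={b:1, d:1; rest ⊤}
  B6:   IN={d:1; rest ⊤}   OUT={b:3, d:1, f:2; rest ⊤}
  B7:   IN={d:1; rest ⊤}   OUT={d:1; rest ⊤}

Merge at B4: IN[B4] = OUT[B3] = {a: ⊤, b: ⊤, c: ⊤, d: 1, e: ⊤, f: ⊤}
Applying B4's transfer function to that IN value gives OUT[B4] (row B4 above).

Answer: {a: ⊤, b: ⊤, c: ⊤, d: 1, e: ⊤, f: ⊤}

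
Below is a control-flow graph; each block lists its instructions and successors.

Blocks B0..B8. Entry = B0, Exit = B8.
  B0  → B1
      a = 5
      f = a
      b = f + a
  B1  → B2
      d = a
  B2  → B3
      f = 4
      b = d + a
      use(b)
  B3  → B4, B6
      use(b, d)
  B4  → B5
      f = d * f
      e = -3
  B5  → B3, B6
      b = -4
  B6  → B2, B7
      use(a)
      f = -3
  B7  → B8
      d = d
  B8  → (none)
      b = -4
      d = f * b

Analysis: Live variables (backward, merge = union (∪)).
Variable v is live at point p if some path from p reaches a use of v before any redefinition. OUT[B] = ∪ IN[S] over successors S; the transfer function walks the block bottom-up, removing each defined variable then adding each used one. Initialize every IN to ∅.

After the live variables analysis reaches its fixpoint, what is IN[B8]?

Answer: {f}

Trace:
Converged values:
  B0:  IN={}  OUT={a}
  B1:  IN={a}  OUT={a, d}
  B2:  IN={a, d}  OUT={a, b, d, f}
  B3:  IN={a, b, d, f}  OUT={a, d, f}
  B4:  IN={a, d, f}  OUT={a, d, f}
  B5:  IN={a, d, f}  OUT={a, b, d, f}
  B6:  IN={a, d}  OUT={a, d, f}
  B7:  IN={d, f}  OUT={f}
  B8:  IN={f}  OUT={}

B8 is the boundary node: OUT[B8] = {}
Applying B8's transfer function to that OUT value gives IN[B8] (row B8 above).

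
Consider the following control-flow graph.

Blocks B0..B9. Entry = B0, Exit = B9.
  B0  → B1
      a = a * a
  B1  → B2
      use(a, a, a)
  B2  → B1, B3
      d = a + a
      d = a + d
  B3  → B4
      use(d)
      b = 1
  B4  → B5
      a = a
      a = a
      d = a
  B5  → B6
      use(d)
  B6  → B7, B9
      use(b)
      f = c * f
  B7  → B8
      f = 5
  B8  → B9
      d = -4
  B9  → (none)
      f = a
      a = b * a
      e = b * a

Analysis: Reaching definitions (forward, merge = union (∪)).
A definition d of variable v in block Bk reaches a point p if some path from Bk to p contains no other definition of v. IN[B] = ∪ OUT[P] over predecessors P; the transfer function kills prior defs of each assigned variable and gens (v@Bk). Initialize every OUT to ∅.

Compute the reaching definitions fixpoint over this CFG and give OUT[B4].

Fixpoint table:
  B0:  IN={}  OUT={a@B0}
  B1:  IN={a@B0, d@B2}  OUT={a@B0, d@B2}
  B2:  IN={a@B0, d@B2}  OUT={a@B0, d@B2}
  B3:  IN={a@B0, d@B2}  OUT={a@B0, b@B3, d@B2}
  B4:  IN={a@B0, b@B3, d@B2}  OUT={a@B4, b@B3, d@B4}
  B5:  IN={a@B4, b@B3, d@B4}  OUT={a@B4, b@B3, d@B4}
  B6:  IN={a@B4, b@B3, d@B4}  OUT={a@B4, b@B3, d@B4, f@B6}
  B7:  IN={a@B4, b@B3, d@B4, f@B6}  OUT={a@B4, b@B3, d@B4, f@B7}
  B8:  IN={a@B4, b@B3, d@B4, f@B7}  OUT={a@B4, b@B3, d@B8, f@B7}
  B9:  IN={a@B4, b@B3, d@B4, d@B8, f@B6, f@B7}  OUT={a@B9, b@B3, d@B4, d@B8, e@B9, f@B9}

Merge at B4: IN[B4] = OUT[B3] = {a@B0, b@B3, d@B2}
Applying B4's transfer function to that IN value gives OUT[B4] (row B4 above).

Answer: {a@B4, b@B3, d@B4}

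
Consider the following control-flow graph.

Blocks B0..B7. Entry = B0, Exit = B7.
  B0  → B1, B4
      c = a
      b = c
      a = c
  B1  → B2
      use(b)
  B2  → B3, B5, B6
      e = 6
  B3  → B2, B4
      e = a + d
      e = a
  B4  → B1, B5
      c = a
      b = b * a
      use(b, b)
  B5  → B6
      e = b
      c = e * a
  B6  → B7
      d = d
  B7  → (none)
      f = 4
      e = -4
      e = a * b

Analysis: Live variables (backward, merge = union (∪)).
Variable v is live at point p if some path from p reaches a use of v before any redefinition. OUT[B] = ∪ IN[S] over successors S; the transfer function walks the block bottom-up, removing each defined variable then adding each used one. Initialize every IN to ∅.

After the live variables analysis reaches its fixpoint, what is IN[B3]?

Answer: {a, b, d}

Derivation:
Fixpoint table:
  B0:  IN={a, d}  OUT={a, b, d}
  B1:  IN={a, b, d}  OUT={a, b, d}
  B2:  IN={a, b, d}  OUT={a, b, d}
  B3:  IN={a, b, d}  OUT={a, b, d}
  B4:  IN={a, b, d}  OUT={a, b, d}
  B5:  IN={a, b, d}  OUT={a, b, d}
  B6:  IN={a, b, d}  OUT={a, b}
  B7:  IN={a, b}  OUT={}

Merge at B3: OUT[B3] = IN[B2] ⊔ IN[B4] = {a, b, d}
Applying B3's transfer function to that OUT value gives IN[B3] (row B3 above).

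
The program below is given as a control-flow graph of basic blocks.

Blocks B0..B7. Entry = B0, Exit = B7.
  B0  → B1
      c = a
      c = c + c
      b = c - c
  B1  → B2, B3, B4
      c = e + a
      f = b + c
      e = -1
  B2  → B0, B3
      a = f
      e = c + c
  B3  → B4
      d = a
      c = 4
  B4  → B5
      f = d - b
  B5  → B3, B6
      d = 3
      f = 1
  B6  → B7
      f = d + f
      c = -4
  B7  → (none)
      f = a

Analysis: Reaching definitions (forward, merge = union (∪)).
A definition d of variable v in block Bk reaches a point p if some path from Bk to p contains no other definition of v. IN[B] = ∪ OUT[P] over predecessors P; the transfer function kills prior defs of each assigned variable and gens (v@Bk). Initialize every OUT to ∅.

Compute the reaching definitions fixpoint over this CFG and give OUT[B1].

Answer: {a@B2, b@B0, c@B1, e@B1, f@B1}

Working:
Per-block solution:
  B0:   IN={a@B2, b@B0, c@B1, e@B2, f@B1}   OUT={a@B2, b@B0, c@B0, e@B2, f@B1}
  B1:   IN={a@B2, b@B0, c@B0, e@B2, f@B1}   OUT={a@B2, b@B0, c@B1, e@B1, f@B1}
  B2:   IN={a@B2, b@B0, c@B1, e@B1, f@B1}   OUT={a@B2, b@B0, c@B1, e@B2, f@B1}
  B3:   IN={a@B2, b@B0, c@B1, c@B3, d@B5, e@B1, e@B2, f@B1, f@B5}   OUT={a@B2, b@B0, c@B3, d@B3, e@B1, e@B2, f@B1, f@B5}
  B4:   IN={a@B2, b@B0, c@B1, c@B3, d@B3, e@B1, e@B2, f@B1, f@B5}   OUT={a@B2, b@B0, c@B1, c@B3, d@B3, e@B1, e@B2, f@B4}
  B5:   IN={a@B2, b@B0, c@B1, c@B3, d@B3, e@B1, e@B2, f@B4}   OUT={a@B2, b@B0, c@B1, c@B3, d@B5, e@B1, e@B2, f@B5}
  B6:   IN={a@B2, b@B0, c@B1, c@B3, d@B5, e@B1, e@B2, f@B5}   OUT={a@B2, b@B0, c@B6, d@B5, e@B1, e@B2, f@B6}
  B7:   IN={a@B2, b@B0, c@B6, d@B5, e@B1, e@B2, f@B6}   OUT={a@B2, b@B0, c@B6, d@B5, e@B1, e@B2, f@B7}

Merge at B1: IN[B1] = OUT[B0] = {a@B2, b@B0, c@B0, e@B2, f@B1}
Applying B1's transfer function to that IN value gives OUT[B1] (row B1 above).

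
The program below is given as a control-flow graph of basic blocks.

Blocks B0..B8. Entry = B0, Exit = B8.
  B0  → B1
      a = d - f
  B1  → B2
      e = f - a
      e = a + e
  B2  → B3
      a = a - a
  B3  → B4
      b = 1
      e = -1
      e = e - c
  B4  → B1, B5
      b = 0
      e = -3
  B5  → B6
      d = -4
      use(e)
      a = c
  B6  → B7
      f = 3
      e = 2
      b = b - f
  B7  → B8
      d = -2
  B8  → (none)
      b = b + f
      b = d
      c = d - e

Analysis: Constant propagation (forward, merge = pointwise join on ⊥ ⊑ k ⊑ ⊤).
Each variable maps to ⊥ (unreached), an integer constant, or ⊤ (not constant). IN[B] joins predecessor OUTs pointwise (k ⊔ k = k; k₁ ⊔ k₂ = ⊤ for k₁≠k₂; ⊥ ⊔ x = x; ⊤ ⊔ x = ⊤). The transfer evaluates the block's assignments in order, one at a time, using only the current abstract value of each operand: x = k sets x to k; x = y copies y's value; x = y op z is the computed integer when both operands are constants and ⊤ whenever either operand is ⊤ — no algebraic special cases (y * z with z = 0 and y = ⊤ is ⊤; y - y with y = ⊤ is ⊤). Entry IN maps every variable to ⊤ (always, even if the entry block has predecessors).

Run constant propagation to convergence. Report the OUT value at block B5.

Answer: {a: ⊤, b: 0, c: ⊤, d: -4, e: -3, f: ⊤}

Trace:
Converged values:
  B0: | IN=(all ⊤) | OUT=(all ⊤)
  B1: | IN=(all ⊤) | OUT=(all ⊤)
  B2: | IN=(all ⊤) | OUT=(all ⊤)
  B3: | IN=(all ⊤) | OUT={b:1; rest ⊤}
  B4: | IN={b:1; rest ⊤} | OUT={b:0, e:-3; rest ⊤}
  B5: | IN={b:0, e:-3; rest ⊤} | OUT={b:0, d:-4, e:-3; rest ⊤}
  B6: | IN={b:0, d:-4, e:-3; rest ⊤} | OUT={b:-3, d:-4, e:2, f:3; rest ⊤}
  B7: | IN={b:-3, d:-4, e:2, f:3; rest ⊤} | OUT={b:-3, d:-2, e:2, f:3; rest ⊤}
  B8: | IN={b:-3, d:-2, e:2, f:3; rest ⊤} | OUT={b:-2, c:-4, d:-2, e:2, f:3; rest ⊤}

Merge at B5: IN[B5] = OUT[B4] = {a: ⊤, b: 0, c: ⊤, d: ⊤, e: -3, f: ⊤}
Applying B5's transfer function to that IN value gives OUT[B5] (row B5 above).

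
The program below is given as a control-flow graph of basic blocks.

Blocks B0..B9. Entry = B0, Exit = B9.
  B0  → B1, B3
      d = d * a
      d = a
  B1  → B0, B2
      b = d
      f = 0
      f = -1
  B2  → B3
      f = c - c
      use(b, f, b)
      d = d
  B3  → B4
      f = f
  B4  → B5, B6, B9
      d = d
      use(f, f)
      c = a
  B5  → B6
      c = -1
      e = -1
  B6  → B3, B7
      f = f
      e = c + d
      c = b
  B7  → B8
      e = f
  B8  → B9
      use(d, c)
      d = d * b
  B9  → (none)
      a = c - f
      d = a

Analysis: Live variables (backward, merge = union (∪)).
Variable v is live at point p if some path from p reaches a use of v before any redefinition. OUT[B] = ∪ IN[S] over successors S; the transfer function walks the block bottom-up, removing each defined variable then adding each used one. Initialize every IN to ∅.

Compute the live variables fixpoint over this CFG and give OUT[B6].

Per-block solution:
  B0:   IN={a, b, c, d, f}   OUT={a, b, c, d, f}
  B1:   IN={a, c, d}   OUT={a, b, c, d, f}
  B2:   IN={a, b, c, d}   OUT={a, b, d, f}
  B3:   IN={a, b, d, f}   OUT={a, b, d, f}
  B4:   IN={a, b, d, f}   OUT={a, b, c, d, f}
  B5:   IN={a, b, d, f}   OUT={a, b, c, d, f}
  B6:   IN={a, b, c, d, f}   OUT={a, b, c, d, f}
  B7:   IN={b, c, d, f}   OUT={b, c, d, f}
  B8:   IN={b, c, d, f}   OUT={c, f}
  B9:   IN={c, f}   OUT={}

Merge at B6: OUT[B6] = IN[B3] ⊔ IN[B7] = {a, b, c, d, f}

Answer: {a, b, c, d, f}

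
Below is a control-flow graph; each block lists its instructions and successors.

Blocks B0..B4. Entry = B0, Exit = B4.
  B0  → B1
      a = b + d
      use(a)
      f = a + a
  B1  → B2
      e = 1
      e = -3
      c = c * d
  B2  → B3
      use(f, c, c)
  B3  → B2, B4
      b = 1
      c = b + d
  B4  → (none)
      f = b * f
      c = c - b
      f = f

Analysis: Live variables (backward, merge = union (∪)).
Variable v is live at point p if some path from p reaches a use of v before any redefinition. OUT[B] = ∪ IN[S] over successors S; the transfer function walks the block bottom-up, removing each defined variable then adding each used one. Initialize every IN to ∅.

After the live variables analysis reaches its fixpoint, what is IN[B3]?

Answer: {d, f}

Derivation:
Converged values:
  B0:  IN={b, c, d}  OUT={c, d, f}
  B1:  IN={c, d, f}  OUT={c, d, f}
  B2:  IN={c, d, f}  OUT={d, f}
  B3:  IN={d, f}  OUT={b, c, d, f}
  B4:  IN={b, c, f}  OUT={}

Merge at B3: OUT[B3] = IN[B2] ⊔ IN[B4] = {b, c, d, f}
Applying B3's transfer function to that OUT value gives IN[B3] (row B3 above).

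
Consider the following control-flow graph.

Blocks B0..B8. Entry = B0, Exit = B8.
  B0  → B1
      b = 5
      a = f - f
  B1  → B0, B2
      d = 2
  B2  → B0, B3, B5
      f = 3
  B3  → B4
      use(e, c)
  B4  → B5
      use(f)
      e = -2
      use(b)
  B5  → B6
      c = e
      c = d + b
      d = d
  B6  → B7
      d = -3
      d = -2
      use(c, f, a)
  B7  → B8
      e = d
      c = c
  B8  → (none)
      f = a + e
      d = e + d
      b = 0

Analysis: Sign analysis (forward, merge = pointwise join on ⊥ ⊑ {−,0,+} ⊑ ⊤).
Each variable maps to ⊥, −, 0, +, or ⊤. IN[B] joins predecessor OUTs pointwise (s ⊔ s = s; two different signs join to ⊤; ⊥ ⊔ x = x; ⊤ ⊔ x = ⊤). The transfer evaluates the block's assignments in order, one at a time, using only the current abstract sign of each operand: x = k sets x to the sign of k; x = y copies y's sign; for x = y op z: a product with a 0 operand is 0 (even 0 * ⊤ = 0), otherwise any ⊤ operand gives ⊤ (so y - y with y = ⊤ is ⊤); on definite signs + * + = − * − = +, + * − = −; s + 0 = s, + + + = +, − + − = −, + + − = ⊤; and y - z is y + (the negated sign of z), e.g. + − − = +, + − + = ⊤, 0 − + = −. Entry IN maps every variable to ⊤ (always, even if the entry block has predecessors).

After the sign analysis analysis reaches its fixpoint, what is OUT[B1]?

Answer: {a: ⊤, b: +, c: ⊤, d: +, e: ⊤, f: ⊤}

Derivation:
Fixpoint table:
  B0:   IN=(all ⊤)   OUT={b:+; rest ⊤}
  B1:   IN={b:+; rest ⊤}   OUT={b:+, d:+; rest ⊤}
  B2:   IN={b:+, d:+; rest ⊤}   OUT={b:+, d:+, f:+; rest ⊤}
  B3:   IN={b:+, d:+, f:+; rest ⊤}   OUT={b:+, d:+, f:+; rest ⊤}
  B4:   IN={b:+, d:+, f:+; rest ⊤}   OUT={b:+, d:+, e:-, f:+; rest ⊤}
  B5:   IN={b:+, d:+, f:+; rest ⊤}   OUT={b:+, c:+, d:+, f:+; rest ⊤}
  B6:   IN={b:+, c:+, d:+, f:+; rest ⊤}   OUT={b:+, c:+, d:-, f:+; rest ⊤}
  B7:   IN={b:+, c:+, d:-, f:+; rest ⊤}   OUT={b:+, c:+, d:-, e:-, f:+; rest ⊤}
  B8:   IN={b:+, c:+, d:-, e:-, f:+; rest ⊤}   OUT={b:0, c:+, d:-, e:-; rest ⊤}

Merge at B1: IN[B1] = OUT[B0] = {a: ⊤, b: +, c: ⊤, d: ⊤, e: ⊤, f: ⊤}
Applying B1's transfer function to that IN value gives OUT[B1] (row B1 above).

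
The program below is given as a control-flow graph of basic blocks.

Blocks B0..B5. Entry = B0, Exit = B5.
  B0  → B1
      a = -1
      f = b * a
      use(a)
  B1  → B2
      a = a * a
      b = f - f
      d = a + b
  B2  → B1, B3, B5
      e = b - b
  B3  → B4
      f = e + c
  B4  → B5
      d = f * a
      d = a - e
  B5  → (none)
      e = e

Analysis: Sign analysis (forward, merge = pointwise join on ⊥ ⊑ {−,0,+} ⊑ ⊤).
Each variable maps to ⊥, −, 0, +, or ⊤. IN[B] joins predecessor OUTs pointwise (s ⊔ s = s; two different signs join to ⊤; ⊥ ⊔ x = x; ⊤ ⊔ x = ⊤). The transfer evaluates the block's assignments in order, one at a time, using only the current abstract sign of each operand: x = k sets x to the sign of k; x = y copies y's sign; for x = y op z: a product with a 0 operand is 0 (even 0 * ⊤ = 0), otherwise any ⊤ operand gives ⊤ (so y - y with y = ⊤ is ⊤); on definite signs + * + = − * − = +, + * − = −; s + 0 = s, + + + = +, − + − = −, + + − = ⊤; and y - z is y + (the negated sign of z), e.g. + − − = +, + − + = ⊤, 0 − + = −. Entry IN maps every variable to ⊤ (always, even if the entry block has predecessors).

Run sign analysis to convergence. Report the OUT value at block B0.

Answer: {a: -, b: ⊤, c: ⊤, d: ⊤, e: ⊤, f: ⊤}

Working:
Converged values:
  B0:  IN=(all ⊤)  OUT={a:-; rest ⊤}
  B1:  IN=(all ⊤)  OUT=(all ⊤)
  B2:  IN=(all ⊤)  OUT=(all ⊤)
  B3:  IN=(all ⊤)  OUT=(all ⊤)
  B4:  IN=(all ⊤)  OUT=(all ⊤)
  B5:  IN=(all ⊤)  OUT=(all ⊤)

B0 is the boundary node: IN[B0] = {a: ⊤, b: ⊤, c: ⊤, d: ⊤, e: ⊤, f: ⊤}
Applying B0's transfer function to that IN value gives OUT[B0] (row B0 above).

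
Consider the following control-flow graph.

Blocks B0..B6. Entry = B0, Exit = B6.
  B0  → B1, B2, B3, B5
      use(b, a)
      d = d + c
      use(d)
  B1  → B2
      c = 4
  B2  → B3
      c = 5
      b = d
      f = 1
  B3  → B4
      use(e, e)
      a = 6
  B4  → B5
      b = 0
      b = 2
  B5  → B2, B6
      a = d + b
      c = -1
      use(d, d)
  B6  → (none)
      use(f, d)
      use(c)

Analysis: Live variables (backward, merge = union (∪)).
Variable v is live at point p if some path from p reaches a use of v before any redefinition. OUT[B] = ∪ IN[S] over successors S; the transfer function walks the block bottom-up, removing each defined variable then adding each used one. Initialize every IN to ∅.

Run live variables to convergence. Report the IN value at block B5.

Fixpoint table:
  B0:   IN={a, b, c, d, e, f}   OUT={b, d, e, f}
  B1:   IN={d, e}   OUT={d, e}
  B2:   IN={d, e}   OUT={d, e, f}
  B3:   IN={d, e, f}   OUT={d, e, f}
  B4:   IN={d, e, f}   OUT={b, d, e, f}
  B5:   IN={b, d, e, f}   OUT={c, d, e, f}
  B6:   IN={c, d, f}   OUT={}

Merge at B5: OUT[B5] = IN[B2] ⊔ IN[B6] = {c, d, e, f}
Applying B5's transfer function to that OUT value gives IN[B5] (row B5 above).

Answer: {b, d, e, f}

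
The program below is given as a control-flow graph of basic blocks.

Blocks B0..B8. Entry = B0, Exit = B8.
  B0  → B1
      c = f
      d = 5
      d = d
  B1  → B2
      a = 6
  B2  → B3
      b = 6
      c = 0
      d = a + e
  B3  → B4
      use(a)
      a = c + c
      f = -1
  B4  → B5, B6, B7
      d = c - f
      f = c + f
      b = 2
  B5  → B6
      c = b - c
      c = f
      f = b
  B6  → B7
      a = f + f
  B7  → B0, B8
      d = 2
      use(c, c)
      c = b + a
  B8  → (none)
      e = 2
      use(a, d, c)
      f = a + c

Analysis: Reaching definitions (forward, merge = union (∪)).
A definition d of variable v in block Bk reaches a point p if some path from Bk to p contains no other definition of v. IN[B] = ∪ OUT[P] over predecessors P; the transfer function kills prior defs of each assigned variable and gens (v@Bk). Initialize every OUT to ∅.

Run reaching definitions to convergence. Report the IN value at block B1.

Answer: {a@B3, a@B6, b@B4, c@B0, d@B0, f@B4, f@B5}

Working:
Converged values:
  B0:  IN={a@B3, a@B6, b@B4, c@B7, d@B7, f@B4, f@B5}  OUT={a@B3, a@B6, b@B4, c@B0, d@B0, f@B4, f@B5}
  B1:  IN={a@B3, a@B6, b@B4, c@B0, d@B0, f@B4, f@B5}  OUT={a@B1, b@B4, c@B0, d@B0, f@B4, f@B5}
  B2:  IN={a@B1, b@B4, c@B0, d@B0, f@B4, f@B5}  OUT={a@B1, b@B2, c@B2, d@B2, f@B4, f@B5}
  B3:  IN={a@B1, b@B2, c@B2, d@B2, f@B4, f@B5}  OUT={a@B3, b@B2, c@B2, d@B2, f@B3}
  B4:  IN={a@B3, b@B2, c@B2, d@B2, f@B3}  OUT={a@B3, b@B4, c@B2, d@B4, f@B4}
  B5:  IN={a@B3, b@B4, c@B2, d@B4, f@B4}  OUT={a@B3, b@B4, c@B5, d@B4, f@B5}
  B6:  IN={a@B3, b@B4, c@B2, c@B5, d@B4, f@B4, f@B5}  OUT={a@B6, b@B4, c@B2, c@B5, d@B4, f@B4, f@B5}
  B7:  IN={a@B3, a@B6, b@B4, c@B2, c@B5, d@B4, f@B4, f@B5}  OUT={a@B3, a@B6, b@B4, c@B7, d@B7, f@B4, f@B5}
  B8:  IN={a@B3, a@B6, b@B4, c@B7, d@B7, f@B4, f@B5}  OUT={a@B3, a@B6, b@B4, c@B7, d@B7, e@B8, f@B8}

Merge at B1: IN[B1] = OUT[B0] = {a@B3, a@B6, b@B4, c@B0, d@B0, f@B4, f@B5}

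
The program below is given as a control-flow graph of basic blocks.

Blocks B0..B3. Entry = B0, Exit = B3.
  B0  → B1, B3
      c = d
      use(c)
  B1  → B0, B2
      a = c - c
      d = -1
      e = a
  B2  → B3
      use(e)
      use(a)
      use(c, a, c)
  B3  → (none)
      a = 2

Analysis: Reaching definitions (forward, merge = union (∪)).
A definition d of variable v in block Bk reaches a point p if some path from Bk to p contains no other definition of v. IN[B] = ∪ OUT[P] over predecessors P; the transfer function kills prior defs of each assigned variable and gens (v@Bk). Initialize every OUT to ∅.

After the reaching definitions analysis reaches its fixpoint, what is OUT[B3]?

Answer: {a@B3, c@B0, d@B1, e@B1}

Trace:
Per-block solution:
  B0:  IN={a@B1, c@B0, d@B1, e@B1}  OUT={a@B1, c@B0, d@B1, e@B1}
  B1:  IN={a@B1, c@B0, d@B1, e@B1}  OUT={a@B1, c@B0, d@B1, e@B1}
  B2:  IN={a@B1, c@B0, d@B1, e@B1}  OUT={a@B1, c@B0, d@B1, e@B1}
  B3:  IN={a@B1, c@B0, d@B1, e@B1}  OUT={a@B3, c@B0, d@B1, e@B1}

Merge at B3: IN[B3] = OUT[B0] ⊔ OUT[B2] = {a@B1, c@B0, d@B1, e@B1}
Applying B3's transfer function to that IN value gives OUT[B3] (row B3 above).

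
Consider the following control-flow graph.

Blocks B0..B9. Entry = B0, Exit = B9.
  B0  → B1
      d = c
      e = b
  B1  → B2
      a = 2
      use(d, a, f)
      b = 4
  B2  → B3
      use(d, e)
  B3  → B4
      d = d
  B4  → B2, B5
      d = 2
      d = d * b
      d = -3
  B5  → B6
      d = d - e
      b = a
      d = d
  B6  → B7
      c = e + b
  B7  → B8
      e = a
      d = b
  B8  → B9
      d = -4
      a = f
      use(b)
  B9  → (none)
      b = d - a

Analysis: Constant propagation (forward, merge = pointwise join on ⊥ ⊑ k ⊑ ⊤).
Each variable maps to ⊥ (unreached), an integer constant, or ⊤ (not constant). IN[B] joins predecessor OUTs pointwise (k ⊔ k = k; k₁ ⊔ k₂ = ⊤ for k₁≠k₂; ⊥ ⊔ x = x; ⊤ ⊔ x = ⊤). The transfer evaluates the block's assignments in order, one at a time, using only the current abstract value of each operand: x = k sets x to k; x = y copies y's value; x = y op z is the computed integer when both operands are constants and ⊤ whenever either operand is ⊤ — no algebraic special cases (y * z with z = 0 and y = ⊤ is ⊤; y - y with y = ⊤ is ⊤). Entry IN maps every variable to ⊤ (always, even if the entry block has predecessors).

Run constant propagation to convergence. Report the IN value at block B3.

Fixpoint table:
  B0: | IN=(all ⊤) | OUT=(all ⊤)
  B1: | IN=(all ⊤) | OUT={a:2, b:4; rest ⊤}
  B2: | IN={a:2, b:4; rest ⊤} | OUT={a:2, b:4; rest ⊤}
  B3: | IN={a:2, b:4; rest ⊤} | OUT={a:2, b:4; rest ⊤}
  B4: | IN={a:2, b:4; rest ⊤} | OUT={a:2, b:4, d:-3; rest ⊤}
  B5: | IN={a:2, b:4, d:-3; rest ⊤} | OUT={a:2, b:2; rest ⊤}
  B6: | IN={a:2, b:2; rest ⊤} | OUT={a:2, b:2; rest ⊤}
  B7: | IN={a:2, b:2; rest ⊤} | OUT={a:2, b:2, d:2, e:2; rest ⊤}
  B8: | IN={a:2, b:2, d:2, e:2; rest ⊤} | OUT={b:2, d:-4, e:2; rest ⊤}
  B9: | IN={b:2, d:-4, e:2; rest ⊤} | OUT={d:-4, e:2; rest ⊤}

Merge at B3: IN[B3] = OUT[B2] = {a: 2, b: 4, c: ⊤, d: ⊤, e: ⊤, f: ⊤}

Answer: {a: 2, b: 4, c: ⊤, d: ⊤, e: ⊤, f: ⊤}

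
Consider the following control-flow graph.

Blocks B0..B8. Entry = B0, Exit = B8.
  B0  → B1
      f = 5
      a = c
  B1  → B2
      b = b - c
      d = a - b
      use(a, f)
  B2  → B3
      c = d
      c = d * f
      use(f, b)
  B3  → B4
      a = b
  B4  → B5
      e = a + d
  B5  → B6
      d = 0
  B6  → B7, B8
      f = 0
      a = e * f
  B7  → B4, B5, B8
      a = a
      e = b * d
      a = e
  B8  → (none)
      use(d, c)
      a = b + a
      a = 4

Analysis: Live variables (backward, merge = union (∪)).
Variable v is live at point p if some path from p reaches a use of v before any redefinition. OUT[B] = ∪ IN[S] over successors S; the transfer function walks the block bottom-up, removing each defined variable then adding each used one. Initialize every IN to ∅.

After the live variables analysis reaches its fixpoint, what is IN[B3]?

Answer: {b, c, d}

Working:
Fixpoint table:
  B0:  IN={b, c}  OUT={a, b, c, f}
  B1:  IN={a, b, c, f}  OUT={b, d, f}
  B2:  IN={b, d, f}  OUT={b, c, d}
  B3:  IN={b, c, d}  OUT={a, b, c, d}
  B4:  IN={a, b, c, d}  OUT={b, c, e}
  B5:  IN={b, c, e}  OUT={b, c, d, e}
  B6:  IN={b, c, d, e}  OUT={a, b, c, d}
  B7:  IN={a, b, c, d}  OUT={a, b, c, d, e}
  B8:  IN={a, b, c, d}  OUT={}

Merge at B3: OUT[B3] = IN[B4] = {a, b, c, d}
Applying B3's transfer function to that OUT value gives IN[B3] (row B3 above).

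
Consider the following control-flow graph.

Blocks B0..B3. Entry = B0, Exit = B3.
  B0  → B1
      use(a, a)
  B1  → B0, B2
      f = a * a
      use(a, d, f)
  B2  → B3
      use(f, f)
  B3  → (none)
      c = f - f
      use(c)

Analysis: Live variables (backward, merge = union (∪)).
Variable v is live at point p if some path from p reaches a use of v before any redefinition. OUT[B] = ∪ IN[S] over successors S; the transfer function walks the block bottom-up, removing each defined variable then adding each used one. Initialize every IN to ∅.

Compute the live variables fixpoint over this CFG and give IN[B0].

Converged values:
  B0:  IN={a, d}  OUT={a, d}
  B1:  IN={a, d}  OUT={a, d, f}
  B2:  IN={f}  OUT={f}
  B3:  IN={f}  OUT={}

Merge at B0: OUT[B0] = IN[B1] = {a, d}
Applying B0's transfer function to that OUT value gives IN[B0] (row B0 above).

Answer: {a, d}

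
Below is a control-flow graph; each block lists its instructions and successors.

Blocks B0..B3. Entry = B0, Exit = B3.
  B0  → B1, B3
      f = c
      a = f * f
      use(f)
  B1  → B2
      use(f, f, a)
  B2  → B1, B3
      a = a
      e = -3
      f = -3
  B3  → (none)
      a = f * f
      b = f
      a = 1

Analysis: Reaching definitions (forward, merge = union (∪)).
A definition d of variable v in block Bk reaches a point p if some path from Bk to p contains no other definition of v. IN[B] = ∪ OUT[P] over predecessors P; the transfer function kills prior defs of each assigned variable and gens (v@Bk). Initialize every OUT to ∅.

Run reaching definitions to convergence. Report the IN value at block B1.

Answer: {a@B0, a@B2, e@B2, f@B0, f@B2}

Trace:
Converged values:
  B0:   IN={}   OUT={a@B0, f@B0}
  B1:   IN={a@B0, a@B2, e@B2, f@B0, f@B2}   OUT={a@B0, a@B2, e@B2, f@B0, f@B2}
  B2:   IN={a@B0, a@B2, e@B2, f@B0, f@B2}   OUT={a@B2, e@B2, f@B2}
  B3:   IN={a@B0, a@B2, e@B2, f@B0, f@B2}   OUT={a@B3, b@B3, e@B2, f@B0, f@B2}

Merge at B1: IN[B1] = OUT[B0] ⊔ OUT[B2] = {a@B0, a@B2, e@B2, f@B0, f@B2}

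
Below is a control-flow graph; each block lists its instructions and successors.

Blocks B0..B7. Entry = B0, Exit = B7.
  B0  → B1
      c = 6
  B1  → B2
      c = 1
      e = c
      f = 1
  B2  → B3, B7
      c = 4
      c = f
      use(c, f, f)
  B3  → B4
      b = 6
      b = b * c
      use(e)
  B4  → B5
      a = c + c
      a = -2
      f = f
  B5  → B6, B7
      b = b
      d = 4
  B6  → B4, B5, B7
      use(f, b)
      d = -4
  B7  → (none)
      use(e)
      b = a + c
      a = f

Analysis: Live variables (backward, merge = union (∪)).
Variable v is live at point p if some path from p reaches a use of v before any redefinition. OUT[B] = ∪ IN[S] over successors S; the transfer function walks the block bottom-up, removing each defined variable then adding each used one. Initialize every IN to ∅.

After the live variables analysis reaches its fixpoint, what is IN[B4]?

Answer: {b, c, e, f}

Working:
Fixpoint table:
  B0: | IN={a} | OUT={a}
  B1: | IN={a} | OUT={a, e, f}
  B2: | IN={a, e, f} | OUT={a, c, e, f}
  B3: | IN={c, e, f} | OUT={b, c, e, f}
  B4: | IN={b, c, e, f} | OUT={a, b, c, e, f}
  B5: | IN={a, b, c, e, f} | OUT={a, b, c, e, f}
  B6: | IN={a, b, c, e, f} | OUT={a, b, c, e, f}
  B7: | IN={a, c, e, f} | OUT={}

Merge at B4: OUT[B4] = IN[B5] = {a, b, c, e, f}
Applying B4's transfer function to that OUT value gives IN[B4] (row B4 above).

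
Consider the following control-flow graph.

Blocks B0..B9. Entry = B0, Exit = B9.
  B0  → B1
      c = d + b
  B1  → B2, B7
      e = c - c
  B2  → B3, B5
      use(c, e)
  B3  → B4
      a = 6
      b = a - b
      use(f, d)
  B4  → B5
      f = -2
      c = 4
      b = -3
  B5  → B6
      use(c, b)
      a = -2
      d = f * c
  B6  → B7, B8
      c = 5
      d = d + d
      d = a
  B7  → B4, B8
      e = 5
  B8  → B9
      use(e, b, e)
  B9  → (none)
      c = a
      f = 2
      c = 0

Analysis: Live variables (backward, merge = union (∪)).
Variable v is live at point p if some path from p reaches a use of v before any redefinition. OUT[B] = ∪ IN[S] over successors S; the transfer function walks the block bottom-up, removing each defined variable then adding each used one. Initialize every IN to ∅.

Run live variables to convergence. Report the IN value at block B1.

Answer: {a, b, c, d, f}

Working:
Fixpoint table:
  B0: | IN={a, b, d, f} | OUT={a, b, c, d, f}
  B1: | IN={a, b, c, d, f} | OUT={a, b, c, d, e, f}
  B2: | IN={b, c, d, e, f} | OUT={b, c, d, e, f}
  B3: | IN={b, d, e, f} | OUT={e}
  B4: | IN={e} | OUT={b, c, e, f}
  B5: | IN={b, c, e, f} | OUT={a, b, d, e}
  B6: | IN={a, b, d, e} | OUT={a, b, e}
  B7: | IN={a, b} | OUT={a, b, e}
  B8: | IN={a, b, e} | OUT={a}
  B9: | IN={a} | OUT={}

Merge at B1: OUT[B1] = IN[B2] ⊔ IN[B7] = {a, b, c, d, e, f}
Applying B1's transfer function to that OUT value gives IN[B1] (row B1 above).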